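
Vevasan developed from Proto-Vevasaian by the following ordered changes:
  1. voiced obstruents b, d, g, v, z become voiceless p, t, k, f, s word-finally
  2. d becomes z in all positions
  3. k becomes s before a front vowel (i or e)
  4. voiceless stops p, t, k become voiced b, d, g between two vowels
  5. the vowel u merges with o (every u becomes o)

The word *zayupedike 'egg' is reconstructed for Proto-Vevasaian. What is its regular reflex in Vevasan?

Vevasan: start from *zayupedike.
  rule 1: no change — zayupedike
  rule 2 (unconditioned shift): zayupedike → zayupezike
  rule 3 (palatalisation): zayupezike → zayupezise
  rule 4 (intervocalic voicing): zayupezise → zayubezise
  rule 5 (vowel merger): zayubezise → zayobezise
  ⇒ Vevasan zayobezise

zayobezise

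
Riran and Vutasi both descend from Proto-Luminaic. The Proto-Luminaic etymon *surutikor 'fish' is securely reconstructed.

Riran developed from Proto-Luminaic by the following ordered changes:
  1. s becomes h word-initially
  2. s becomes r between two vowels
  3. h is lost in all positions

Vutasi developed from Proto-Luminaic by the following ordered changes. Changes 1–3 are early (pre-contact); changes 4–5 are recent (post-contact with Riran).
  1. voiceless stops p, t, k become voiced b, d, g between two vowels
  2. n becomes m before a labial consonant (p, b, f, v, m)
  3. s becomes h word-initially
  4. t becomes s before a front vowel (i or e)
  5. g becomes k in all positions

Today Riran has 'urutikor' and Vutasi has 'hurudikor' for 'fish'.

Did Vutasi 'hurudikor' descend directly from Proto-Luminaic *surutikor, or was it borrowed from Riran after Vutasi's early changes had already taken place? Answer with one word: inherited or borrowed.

inherited

If inherited, *surutikor would pass through all of Vutasi's changes:
Vutasi: start from *surutikor.
  rule 1 (intervocalic voicing): surutikor → surudigor
  rule 2: no change — surudigor
  rule 3 (debuccalisation): surudigor → hurudigor
  rule 4: no change — hurudigor
  rule 5 (unconditioned shift): hurudigor → hurudikor
  ⇒ Vutasi hurudikor
If borrowed from Riran 'urutikor' after the early changes, it would undergo only the recent ones:
  rule 4 (palatalisation): urutikor → urusikor
  rule 5 (unconditioned shift): no change (urusikor)
  ⇒ as a loan: urusikor
Vutasi 'hurudikor' matches the inherited outcome exactly, so it is an inherited cognate, not a loan.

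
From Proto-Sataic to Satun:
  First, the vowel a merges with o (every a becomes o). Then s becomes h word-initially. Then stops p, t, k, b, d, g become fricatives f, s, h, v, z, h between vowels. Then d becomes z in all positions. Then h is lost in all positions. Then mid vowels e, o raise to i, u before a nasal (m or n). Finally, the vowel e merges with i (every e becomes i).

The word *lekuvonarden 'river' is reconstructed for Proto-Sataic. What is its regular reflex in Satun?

liuvunorzin

Satun: *lekuvonarden
  lekuvonarden → lekuvonorden   [vowel merger]
  lekuvonorden (rule 2 does not apply)
  lekuvonorden → lehuvonorden   [intervocalic lenition]
  lehuvonorden → lehuvonorzen   [unconditioned shift]
  lehuvonorzen → leuvonorzen   [h-loss]
  leuvonorzen → leuvunorzin   [pre-nasal raising]
  leuvunorzin → liuvunorzin   [vowel merger]
  giving Satun liuvunorzin.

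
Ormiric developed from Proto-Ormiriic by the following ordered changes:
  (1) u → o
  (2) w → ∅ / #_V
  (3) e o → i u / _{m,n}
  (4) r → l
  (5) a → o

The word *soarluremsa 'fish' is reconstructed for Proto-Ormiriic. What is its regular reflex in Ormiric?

Ormiric: start from *soarluremsa.
  rule 1 (vowel merger): soarluremsa → soarloremsa
  rule 2: no change — soarloremsa
  rule 3 (pre-nasal raising): soarloremsa → soarlorimsa
  rule 4 (unconditioned shift): soarlorimsa → soallolimsa
  rule 5 (vowel merger): soallolimsa → soollolimso
  ⇒ Ormiric soollolimso

soollolimso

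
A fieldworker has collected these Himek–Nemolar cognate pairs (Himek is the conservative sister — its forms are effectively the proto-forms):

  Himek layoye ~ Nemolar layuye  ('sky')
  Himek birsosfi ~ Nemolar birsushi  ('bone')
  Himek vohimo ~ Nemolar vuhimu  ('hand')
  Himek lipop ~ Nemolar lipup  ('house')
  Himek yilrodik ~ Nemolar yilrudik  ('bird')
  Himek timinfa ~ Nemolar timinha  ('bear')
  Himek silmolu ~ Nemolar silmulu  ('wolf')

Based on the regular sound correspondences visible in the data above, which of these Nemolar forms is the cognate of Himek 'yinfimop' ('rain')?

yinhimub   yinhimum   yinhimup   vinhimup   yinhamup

yinhimup

birsosfi ~ birsushi — Himek f corresponds to Nemolar h after a consonant, before a front vowel.
lipop ~ lipup — Himek o corresponds to Nemolar u after a consonant, before a labial obstruent.
Applying these to Himek 'yinfimop':
  yinfimop → yinhimop   (f→h after a consonant, before a front vowel)
  yinhimop → yinhimup   (o→u after a consonant, before a labial obstruent)
So the Nemolar cognate is 'yinhimup'.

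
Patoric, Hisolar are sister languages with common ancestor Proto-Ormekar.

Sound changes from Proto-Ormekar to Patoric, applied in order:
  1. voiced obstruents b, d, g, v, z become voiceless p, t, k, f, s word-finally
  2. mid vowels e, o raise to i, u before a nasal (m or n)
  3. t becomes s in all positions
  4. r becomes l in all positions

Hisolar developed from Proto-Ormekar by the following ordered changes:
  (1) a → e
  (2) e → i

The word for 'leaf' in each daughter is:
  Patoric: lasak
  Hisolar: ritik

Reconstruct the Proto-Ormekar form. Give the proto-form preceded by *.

*ratak

Position 2: Patoric has a, Hisolar has i. Patoric preserves a here (none of its changes turn any other segment into a), so the proto-segment is *a.
Position 1: Patoric has l, Hisolar has r. Hisolar preserves r here (none of its changes turn any other segment into r), so the proto-segment is *r.
Position 3: Patoric has s, Hisolar has t. Hisolar preserves t here (none of its changes turn any other segment into t), so the proto-segment is *t.
Continuing position by position gives *ratak; check it forward:
Patoric: *ratak
  ratak (rule 1 does not apply)
  ratak (rule 2 does not apply)
  ratak → rasak   [unconditioned shift]
  rasak → lasak   [unconditioned shift]
  giving Patoric lasak.
Hisolar: start from *ratak.
  rule 1 (vowel merger): ratak → retek
  rule 2 (vowel merger): retek → ritik
  ⇒ Hisolar ritik
Only *ratak yields all of Patoric lasak, Hisolar ritik.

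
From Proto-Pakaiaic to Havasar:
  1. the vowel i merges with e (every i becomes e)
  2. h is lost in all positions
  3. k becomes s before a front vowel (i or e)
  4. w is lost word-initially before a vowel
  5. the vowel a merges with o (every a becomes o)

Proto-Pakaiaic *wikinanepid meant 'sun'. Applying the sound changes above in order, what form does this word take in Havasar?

Havasar: start from *wikinanepid.
  rule 1 (vowel merger): wikinanepid → wekenaneped
  rule 2: no change — wekenaneped
  rule 3 (palatalisation): wekenaneped → wesenaneped
  rule 4 (glide loss): wesenaneped → esenaneped
  rule 5 (vowel merger): esenaneped → esenoneped
  ⇒ Havasar esenoneped

esenoneped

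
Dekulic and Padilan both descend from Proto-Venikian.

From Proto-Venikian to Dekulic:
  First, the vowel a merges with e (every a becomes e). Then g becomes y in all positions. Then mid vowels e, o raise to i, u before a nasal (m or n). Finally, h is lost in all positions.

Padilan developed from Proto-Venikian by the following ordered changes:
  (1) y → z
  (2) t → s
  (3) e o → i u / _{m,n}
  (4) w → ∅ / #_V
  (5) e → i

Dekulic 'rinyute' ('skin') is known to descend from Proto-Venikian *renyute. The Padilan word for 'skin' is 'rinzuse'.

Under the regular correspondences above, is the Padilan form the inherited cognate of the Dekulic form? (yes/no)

no

Derive the expected Padilan reflex of *renyute:
Padilan: *renyute
  renyute → renzute   [unconditioned shift]
  renzute → renzuse   [unconditioned shift]
  renzuse → rinzuse   [pre-nasal raising]
  rinzuse (rule 4 does not apply)
  rinzuse → rinzusi   [vowel merger]
  giving Padilan rinzusi.
The regular Padilan reflex would be 'rinzusi', but the attested form is 'rinzuse'. The correspondence is irregular, so they are not cognates (the Padilan form has a different source).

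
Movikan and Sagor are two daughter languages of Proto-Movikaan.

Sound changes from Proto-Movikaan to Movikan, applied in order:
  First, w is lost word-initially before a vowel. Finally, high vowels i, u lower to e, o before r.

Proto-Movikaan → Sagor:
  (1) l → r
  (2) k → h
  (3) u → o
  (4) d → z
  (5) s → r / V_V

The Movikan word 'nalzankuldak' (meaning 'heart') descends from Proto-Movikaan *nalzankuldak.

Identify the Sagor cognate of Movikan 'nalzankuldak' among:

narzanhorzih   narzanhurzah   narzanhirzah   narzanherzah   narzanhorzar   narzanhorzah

narzanhorzah

Sagor: *nalzankuldak
  nalzankuldak → narzankurdak   [unconditioned shift]
  narzankurdak → narzanhurdah   [unconditioned shift]
  narzanhurdah → narzanhordah   [vowel merger]
  narzanhordah → narzanhorzah   [unconditioned shift]
  narzanhorzah (rule 5 does not apply)
  giving Sagor narzanhorzah.
Only 'narzanhorzah' matches the regular Sagor development of *nalzankuldak.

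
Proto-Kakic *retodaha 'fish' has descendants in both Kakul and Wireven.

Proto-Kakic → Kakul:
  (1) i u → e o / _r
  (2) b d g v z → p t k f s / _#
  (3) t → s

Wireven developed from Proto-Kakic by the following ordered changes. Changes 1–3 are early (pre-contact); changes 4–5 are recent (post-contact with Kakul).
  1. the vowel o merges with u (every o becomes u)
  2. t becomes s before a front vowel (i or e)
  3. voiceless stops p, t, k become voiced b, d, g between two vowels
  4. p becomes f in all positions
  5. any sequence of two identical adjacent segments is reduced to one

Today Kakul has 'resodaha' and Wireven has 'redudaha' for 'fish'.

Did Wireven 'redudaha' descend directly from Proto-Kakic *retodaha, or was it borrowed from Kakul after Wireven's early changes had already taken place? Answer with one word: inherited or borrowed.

If inherited, *retodaha would pass through all of Wireven's changes:
Wireven: *retodaha > retudaha > redudaha  (by vowel merger, intervocalic voicing)
If borrowed from Kakul 'resodaha' after the early changes, it would undergo only the recent ones:
  rule 4 (unconditioned shift): no change (resodaha)
  rule 5 (degemination): no change (resodaha)
  ⇒ as a loan: resodaha
Wireven 'redudaha' matches the inherited outcome exactly, so it is an inherited cognate, not a loan.

inherited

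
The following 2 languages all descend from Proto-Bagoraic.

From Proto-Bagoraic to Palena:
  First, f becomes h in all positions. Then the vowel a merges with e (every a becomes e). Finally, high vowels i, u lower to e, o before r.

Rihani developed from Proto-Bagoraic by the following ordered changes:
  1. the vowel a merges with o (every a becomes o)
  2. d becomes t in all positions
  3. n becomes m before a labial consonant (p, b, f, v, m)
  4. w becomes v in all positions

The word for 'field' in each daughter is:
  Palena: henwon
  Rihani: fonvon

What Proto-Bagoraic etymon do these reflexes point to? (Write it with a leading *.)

*fanwon

Position 1: Palena has h, Rihani has f. Rihani preserves f here (none of its changes turn any other segment into f), so the proto-segment is *f.
Position 4: Palena has w, Rihani has v. Palena preserves w here (none of its changes turn any other segment into w), so the proto-segment is *w.
Continuing position by position gives *fanwon; check it forward:
Palena: *fanwon > hanwon > henwon  (by unconditioned shift, vowel merger)
Rihani: *fanwon > fonwon > fonvon  (by vowel merger, unconditioned shift)
Only *fanwon yields all of Palena henwon, Rihani fonvon.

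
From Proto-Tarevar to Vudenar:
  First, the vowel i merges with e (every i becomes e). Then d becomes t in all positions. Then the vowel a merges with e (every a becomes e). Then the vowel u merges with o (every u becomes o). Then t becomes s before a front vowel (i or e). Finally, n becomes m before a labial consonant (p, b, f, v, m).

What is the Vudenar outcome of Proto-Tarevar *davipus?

sevepos

Vudenar: *davipus > davepus > tavepus > tevepus > tevepos > sevepos  (by vowel merger, unconditioned shift, vowel merger, vowel merger, palatalisation)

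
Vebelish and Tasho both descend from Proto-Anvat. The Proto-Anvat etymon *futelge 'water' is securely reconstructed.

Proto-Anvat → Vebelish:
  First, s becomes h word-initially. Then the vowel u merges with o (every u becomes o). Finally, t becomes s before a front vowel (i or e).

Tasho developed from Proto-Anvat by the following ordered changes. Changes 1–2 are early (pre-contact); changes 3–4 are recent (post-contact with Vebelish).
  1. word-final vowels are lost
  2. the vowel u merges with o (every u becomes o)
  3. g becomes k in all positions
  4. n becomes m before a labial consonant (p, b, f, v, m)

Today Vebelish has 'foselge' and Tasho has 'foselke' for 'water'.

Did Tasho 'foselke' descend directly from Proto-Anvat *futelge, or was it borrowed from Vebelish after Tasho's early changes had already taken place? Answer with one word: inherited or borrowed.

borrowed

If inherited, *futelge would pass through all of Tasho's changes:
Tasho: start from *futelge.
  rule 1 (apocope): futelge → futelg
  rule 2 (vowel merger): futelg → fotelg
  rule 3 (unconditioned shift): fotelg → fotelk
  rule 4: no change — fotelk
  ⇒ Tasho fotelk
If borrowed from Vebelish 'foselge' after the early changes, it would undergo only the recent ones:
  rule 3 (unconditioned shift): foselge → foselke
  rule 4 (nasal place assimilation): no change (foselke)
  ⇒ as a loan: foselke
Tasho 'foselke' matches the loan outcome 'foselke', not the inherited 'fotelk' — it skipped the early Tasho changes, so it was borrowed from Vebelish.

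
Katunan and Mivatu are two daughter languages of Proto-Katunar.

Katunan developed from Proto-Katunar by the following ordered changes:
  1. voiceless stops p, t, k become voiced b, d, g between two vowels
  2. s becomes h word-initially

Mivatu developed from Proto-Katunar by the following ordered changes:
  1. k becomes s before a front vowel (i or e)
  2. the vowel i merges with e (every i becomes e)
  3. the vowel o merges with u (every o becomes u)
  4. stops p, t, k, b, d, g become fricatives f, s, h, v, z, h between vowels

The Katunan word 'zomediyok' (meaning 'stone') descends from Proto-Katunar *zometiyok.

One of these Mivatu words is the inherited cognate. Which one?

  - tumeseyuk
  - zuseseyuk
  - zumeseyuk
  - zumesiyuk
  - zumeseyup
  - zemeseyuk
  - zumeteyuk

Mivatu: *zometiyok > zometeyok > zumeteyuk > zumeseyuk  (by vowel merger, vowel merger, intervocalic lenition)
The other candidates each miss or misapply at least one Mivatu change.

zumeseyuk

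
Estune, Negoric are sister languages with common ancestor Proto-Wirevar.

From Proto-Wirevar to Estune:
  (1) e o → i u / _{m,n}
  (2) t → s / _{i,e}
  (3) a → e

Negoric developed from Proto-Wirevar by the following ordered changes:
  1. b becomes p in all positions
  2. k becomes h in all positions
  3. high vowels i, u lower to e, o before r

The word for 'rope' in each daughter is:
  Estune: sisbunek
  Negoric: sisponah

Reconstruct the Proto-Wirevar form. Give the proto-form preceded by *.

*sisbonak

Position 7: Estune has e, Negoric has a. Negoric preserves a here (none of its changes turn any other segment into a), so the proto-segment is *a.
Position 8: Estune has k, Negoric has h. Estune preserves k here (none of its changes turn any other segment into k), so the proto-segment is *k.
Continuing position by position gives *sisbonak; check it forward:
Estune: start from *sisbonak.
  rule 1 (pre-nasal raising): sisbonak → sisbunak
  rule 2: no change — sisbunak
  rule 3 (vowel merger): sisbunak → sisbunek
  ⇒ Estune sisbunek
Negoric: *sisbonak
  sisbonak → sisponak   [unconditioned shift]
  sisponak → sisponah   [unconditioned shift]
  sisponah (rule 3 does not apply)
  giving Negoric sisponah.
*sisbonak is the unique common source.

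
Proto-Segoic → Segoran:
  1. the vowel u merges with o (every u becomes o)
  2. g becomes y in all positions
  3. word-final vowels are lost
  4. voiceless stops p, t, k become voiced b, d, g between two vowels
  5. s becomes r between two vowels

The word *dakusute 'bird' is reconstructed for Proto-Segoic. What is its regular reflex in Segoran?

Segoran: *dakusute > dakosote > dakosot > dagosot > dagorot  (by vowel merger, apocope, intervocalic voicing, rhotacism)

dagorot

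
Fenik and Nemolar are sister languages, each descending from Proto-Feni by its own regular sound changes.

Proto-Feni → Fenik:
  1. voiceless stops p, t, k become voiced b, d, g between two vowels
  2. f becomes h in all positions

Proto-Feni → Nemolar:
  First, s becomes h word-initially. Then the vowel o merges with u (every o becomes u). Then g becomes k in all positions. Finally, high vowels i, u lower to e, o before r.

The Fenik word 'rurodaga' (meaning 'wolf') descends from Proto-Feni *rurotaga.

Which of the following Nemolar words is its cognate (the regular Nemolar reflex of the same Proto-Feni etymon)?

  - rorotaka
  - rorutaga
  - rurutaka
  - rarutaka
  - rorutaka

Nemolar: *rurotaga
  rurotaga (rule 1 does not apply)
  rurotaga → rurutaga   [vowel merger]
  rurutaga → rurutaka   [unconditioned shift]
  rurutaka → rorutaka   [pre-rhotic lowering]
  giving Nemolar rorutaka.
The other candidates each miss or misapply at least one Nemolar change.

rorutaka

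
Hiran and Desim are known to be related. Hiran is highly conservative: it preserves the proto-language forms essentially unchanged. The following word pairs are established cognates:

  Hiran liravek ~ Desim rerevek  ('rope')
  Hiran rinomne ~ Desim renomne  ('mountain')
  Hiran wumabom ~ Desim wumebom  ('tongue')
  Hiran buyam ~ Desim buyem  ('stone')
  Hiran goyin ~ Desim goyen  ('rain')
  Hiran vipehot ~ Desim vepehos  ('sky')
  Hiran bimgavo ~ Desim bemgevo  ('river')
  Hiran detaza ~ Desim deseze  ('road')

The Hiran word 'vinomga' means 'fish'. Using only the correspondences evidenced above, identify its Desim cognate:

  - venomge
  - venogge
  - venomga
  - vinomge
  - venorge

rinomne ~ renomne, goyin ~ goyen — Hiran i corresponds to Desim e after a consonant, before a nasal.
detaza ~ deseze — Hiran a corresponds to Desim e word-finally.
Applying these to Hiran 'vinomga':
  vinomga → venomga   (i→e after a consonant, before a nasal)
  venomga → venomge   (a→e word-finally)
So the Desim cognate is 'venomge'.

venomge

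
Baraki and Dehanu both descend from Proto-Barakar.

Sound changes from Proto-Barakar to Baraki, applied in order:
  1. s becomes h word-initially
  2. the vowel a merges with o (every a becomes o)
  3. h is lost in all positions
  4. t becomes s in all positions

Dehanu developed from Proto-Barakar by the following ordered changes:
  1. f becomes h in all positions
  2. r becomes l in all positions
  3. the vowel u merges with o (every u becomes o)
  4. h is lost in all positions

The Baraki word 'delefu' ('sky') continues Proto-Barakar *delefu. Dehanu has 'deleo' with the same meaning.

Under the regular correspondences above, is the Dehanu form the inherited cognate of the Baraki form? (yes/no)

Derive the expected Dehanu reflex of *delefu:
Dehanu: start from *delefu.
  rule 1 (unconditioned shift): delefu → delehu
  rule 2: no change — delehu
  rule 3 (vowel merger): delehu → deleho
  rule 4 (h-loss): deleho → deleo
  ⇒ Dehanu deleo
Dehanu 'deleo' matches the regular reflex exactly, so the pair is cognate.

yes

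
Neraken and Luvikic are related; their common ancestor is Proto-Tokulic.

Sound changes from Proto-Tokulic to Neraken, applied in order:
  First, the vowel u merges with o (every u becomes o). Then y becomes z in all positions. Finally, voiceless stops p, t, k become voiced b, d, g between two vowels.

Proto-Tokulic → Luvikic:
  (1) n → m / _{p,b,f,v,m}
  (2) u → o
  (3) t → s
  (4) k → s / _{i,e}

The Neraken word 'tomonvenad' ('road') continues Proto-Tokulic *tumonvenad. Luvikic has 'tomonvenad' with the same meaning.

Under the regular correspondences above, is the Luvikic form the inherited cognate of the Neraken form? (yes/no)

no

Derive the expected Luvikic reflex of *tumonvenad:
Luvikic: *tumonvenad > tumomvenad > tomomvenad > somomvenad  (by nasal place assimilation, vowel merger, unconditioned shift)
The regular Luvikic reflex would be 'somomvenad', but the attested form is 'tomonvenad'. The correspondence is irregular, so they are not cognates (the Luvikic form has a different source).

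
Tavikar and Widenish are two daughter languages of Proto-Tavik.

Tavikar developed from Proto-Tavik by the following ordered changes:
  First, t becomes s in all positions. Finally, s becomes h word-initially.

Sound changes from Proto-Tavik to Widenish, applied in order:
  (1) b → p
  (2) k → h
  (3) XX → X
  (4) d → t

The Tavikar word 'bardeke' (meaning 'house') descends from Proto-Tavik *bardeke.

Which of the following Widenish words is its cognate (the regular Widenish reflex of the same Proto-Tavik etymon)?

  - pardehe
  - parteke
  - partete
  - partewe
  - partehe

Widenish: start from *bardeke.
  rule 1 (unconditioned shift): bardeke → pardeke
  rule 2 (unconditioned shift): pardeke → pardehe
  rule 3: no change — pardehe
  rule 4 (unconditioned shift): pardehe → partehe
  ⇒ Widenish partehe

partehe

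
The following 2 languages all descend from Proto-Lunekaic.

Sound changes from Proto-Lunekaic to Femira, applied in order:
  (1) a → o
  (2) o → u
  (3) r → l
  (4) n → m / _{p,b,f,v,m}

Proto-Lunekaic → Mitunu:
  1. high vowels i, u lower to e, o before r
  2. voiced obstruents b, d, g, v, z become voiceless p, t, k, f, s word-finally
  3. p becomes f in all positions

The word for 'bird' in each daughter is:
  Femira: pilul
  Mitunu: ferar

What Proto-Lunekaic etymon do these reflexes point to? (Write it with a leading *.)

*pirar

Position 5: Femira has l, Mitunu has r. Mitunu preserves r here (none of its changes turn any other segment into r), so the proto-segment is *r.
Position 3: Femira has l, Mitunu has r. Mitunu preserves r here (none of its changes turn any other segment into r), so the proto-segment is *r.
This points to *pirar. Verify forward in each daughter:
Femira: start from *pirar.
  rule 1 (vowel merger): pirar → piror
  rule 2 (vowel merger): piror → pirur
  rule 3 (unconditioned shift): pirur → pilul
  rule 4: no change — pilul
  ⇒ Femira pilul
Mitunu: start from *pirar.
  rule 1 (pre-rhotic lowering): pirar → perar
  rule 2: no change — perar
  rule 3 (unconditioned shift): perar → ferar
  ⇒ Mitunu ferar
No other proto-form is consistent with every reflex, so the reconstruction is *pirar.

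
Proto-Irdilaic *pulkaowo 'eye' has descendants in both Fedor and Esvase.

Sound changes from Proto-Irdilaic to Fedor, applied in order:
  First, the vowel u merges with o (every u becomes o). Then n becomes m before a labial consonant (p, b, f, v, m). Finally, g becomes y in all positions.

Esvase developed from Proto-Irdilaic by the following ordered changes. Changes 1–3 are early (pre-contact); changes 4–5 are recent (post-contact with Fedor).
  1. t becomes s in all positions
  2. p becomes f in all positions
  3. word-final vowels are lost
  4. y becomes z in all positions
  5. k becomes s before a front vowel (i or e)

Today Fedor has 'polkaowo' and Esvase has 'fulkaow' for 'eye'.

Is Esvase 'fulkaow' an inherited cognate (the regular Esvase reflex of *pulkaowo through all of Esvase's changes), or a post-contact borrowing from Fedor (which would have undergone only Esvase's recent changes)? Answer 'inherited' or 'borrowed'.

If inherited, *pulkaowo would pass through all of Esvase's changes:
Esvase: *pulkaowo
  pulkaowo (rule 1 does not apply)
  pulkaowo → fulkaowo   [unconditioned shift]
  fulkaowo → fulkaow   [apocope]
  fulkaow (rule 4 does not apply)
  fulkaow (rule 5 does not apply)
  giving Esvase fulkaow.
If borrowed from Fedor 'polkaowo' after the early changes, it would undergo only the recent ones:
  rule 4 (unconditioned shift): no change (polkaowo)
  rule 5 (palatalisation): no change (polkaowo)
  ⇒ as a loan: polkaowo
Esvase 'fulkaow' matches the inherited outcome exactly, so it is an inherited cognate, not a loan.

inherited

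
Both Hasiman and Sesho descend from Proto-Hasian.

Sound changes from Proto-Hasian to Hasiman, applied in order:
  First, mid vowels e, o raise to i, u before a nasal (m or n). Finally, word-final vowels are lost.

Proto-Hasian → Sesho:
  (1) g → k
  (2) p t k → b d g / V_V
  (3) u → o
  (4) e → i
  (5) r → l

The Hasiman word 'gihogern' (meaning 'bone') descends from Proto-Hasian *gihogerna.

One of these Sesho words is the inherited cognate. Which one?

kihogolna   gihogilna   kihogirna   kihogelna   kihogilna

kihogilna

Sesho: start from *gihogerna.
  rule 1 (unconditioned shift): gihogerna → kihokerna
  rule 2 (intervocalic voicing): kihokerna → kihogerna
  rule 3: no change — kihogerna
  rule 4 (vowel merger): kihogerna → kihogirna
  rule 5 (unconditioned shift): kihogirna → kihogilna
  ⇒ Sesho kihogilna
Among the options, 'kihogilna' alone shows every Sesho change applied in order.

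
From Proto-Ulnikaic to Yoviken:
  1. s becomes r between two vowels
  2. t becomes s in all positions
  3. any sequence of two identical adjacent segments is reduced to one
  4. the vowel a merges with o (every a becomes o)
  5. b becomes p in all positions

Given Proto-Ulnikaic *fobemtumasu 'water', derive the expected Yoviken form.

fopemsumoru

Yoviken: start from *fobemtumasu.
  rule 1 (rhotacism): fobemtumasu → fobemtumaru
  rule 2 (unconditioned shift): fobemtumaru → fobemsumaru
  rule 3: no change — fobemsumaru
  rule 4 (vowel merger): fobemsumaru → fobemsumoru
  rule 5 (unconditioned shift): fobemsumoru → fopemsumoru
  ⇒ Yoviken fopemsumoru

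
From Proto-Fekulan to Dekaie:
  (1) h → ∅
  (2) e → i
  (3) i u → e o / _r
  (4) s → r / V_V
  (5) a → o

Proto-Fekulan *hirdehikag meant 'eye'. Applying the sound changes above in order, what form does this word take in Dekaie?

erdiikog

Dekaie: *hirdehikag > irdeikag > irdiikag > erdiikag > erdiikog  (by h-loss, vowel merger, pre-rhotic lowering, vowel merger)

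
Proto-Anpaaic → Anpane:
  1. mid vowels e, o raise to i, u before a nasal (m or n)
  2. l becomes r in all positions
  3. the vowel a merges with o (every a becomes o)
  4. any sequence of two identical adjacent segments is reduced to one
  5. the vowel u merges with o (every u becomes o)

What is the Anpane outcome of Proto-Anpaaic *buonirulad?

Anpane: start from *buonirulad.
  rule 1 (pre-nasal raising): buonirulad → buunirulad
  rule 2 (unconditioned shift): buunirulad → buunirurad
  rule 3 (vowel merger): buunirurad → buunirurod
  rule 4 (degemination): buunirurod → bunirurod
  rule 5 (vowel merger): bunirurod → bonirorod
  ⇒ Anpane bonirorod

bonirorod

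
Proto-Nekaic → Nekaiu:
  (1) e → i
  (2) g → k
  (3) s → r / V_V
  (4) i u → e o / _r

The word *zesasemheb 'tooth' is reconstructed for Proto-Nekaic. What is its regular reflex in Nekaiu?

zerarimhib

Nekaiu: *zesasemheb > zisasimhib > zirarimhib > zerarimhib  (by vowel merger, rhotacism, pre-rhotic lowering)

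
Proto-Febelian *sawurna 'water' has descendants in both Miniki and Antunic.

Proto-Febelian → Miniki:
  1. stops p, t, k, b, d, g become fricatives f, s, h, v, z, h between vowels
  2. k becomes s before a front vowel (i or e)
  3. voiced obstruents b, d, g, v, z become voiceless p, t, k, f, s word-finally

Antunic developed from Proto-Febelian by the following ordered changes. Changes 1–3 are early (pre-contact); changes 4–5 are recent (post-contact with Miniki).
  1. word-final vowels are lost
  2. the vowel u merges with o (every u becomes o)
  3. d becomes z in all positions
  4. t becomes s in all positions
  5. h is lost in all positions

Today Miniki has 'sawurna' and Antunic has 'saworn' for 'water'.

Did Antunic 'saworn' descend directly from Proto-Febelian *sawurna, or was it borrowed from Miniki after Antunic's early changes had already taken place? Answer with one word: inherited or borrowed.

If inherited, *sawurna would pass through all of Antunic's changes:
Antunic: start from *sawurna.
  rule 1 (apocope): sawurna → sawurn
  rule 2 (vowel merger): sawurn → saworn
  rule 3: no change — saworn
  rule 4: no change — saworn
  rule 5: no change — saworn
  ⇒ Antunic saworn
If borrowed from Miniki 'sawurna' after the early changes, it would undergo only the recent ones:
  rule 4 (unconditioned shift): no change (sawurna)
  rule 5 (h-loss): no change (sawurna)
  ⇒ as a loan: sawurna
Antunic 'saworn' matches the inherited outcome exactly, so it is an inherited cognate, not a loan.

inherited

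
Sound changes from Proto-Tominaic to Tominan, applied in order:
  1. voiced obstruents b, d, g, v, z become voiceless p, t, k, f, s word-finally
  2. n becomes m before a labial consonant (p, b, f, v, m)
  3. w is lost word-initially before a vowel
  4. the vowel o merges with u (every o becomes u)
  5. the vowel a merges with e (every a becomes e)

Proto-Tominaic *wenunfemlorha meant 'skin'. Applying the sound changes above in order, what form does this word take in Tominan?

Tominan: *wenunfemlorha > wenumfemlorha > enumfemlorha > enumfemlurha > enumfemlurhe  (by nasal place assimilation, glide loss, vowel merger, vowel merger)

enumfemlurhe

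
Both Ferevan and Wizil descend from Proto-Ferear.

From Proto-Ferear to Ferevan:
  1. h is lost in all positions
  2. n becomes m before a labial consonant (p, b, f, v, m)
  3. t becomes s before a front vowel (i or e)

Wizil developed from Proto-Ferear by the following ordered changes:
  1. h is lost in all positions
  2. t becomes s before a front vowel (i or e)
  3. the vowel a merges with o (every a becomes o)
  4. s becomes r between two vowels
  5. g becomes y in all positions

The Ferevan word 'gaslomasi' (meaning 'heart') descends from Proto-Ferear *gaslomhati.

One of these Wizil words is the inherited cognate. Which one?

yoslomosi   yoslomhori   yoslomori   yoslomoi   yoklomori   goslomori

yoslomori

Wizil: *gaslomhati
  gaslomhati → gaslomati   [h-loss]
  gaslomati → gaslomasi   [palatalisation]
  gaslomasi → goslomosi   [vowel merger]
  goslomosi → goslomori   [rhotacism]
  goslomori → yoslomori   [unconditioned shift]
  giving Wizil yoslomori.
Among the options, 'yoslomori' alone shows every Wizil change applied in order.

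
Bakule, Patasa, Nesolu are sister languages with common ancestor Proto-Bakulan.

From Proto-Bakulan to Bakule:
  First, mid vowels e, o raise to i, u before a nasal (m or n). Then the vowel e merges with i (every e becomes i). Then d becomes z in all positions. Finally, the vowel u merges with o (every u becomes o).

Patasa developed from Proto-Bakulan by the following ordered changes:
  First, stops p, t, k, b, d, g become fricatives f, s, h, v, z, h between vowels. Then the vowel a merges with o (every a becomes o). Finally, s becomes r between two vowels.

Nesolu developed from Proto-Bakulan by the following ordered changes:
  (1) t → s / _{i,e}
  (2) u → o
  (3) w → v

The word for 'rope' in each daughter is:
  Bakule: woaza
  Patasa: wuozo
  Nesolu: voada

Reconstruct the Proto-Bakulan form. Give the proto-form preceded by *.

Position 2: Bakule has o, Patasa has u, Nesolu has o. Patasa preserves u here (none of its changes turn any other segment into u), so the proto-segment is *u.
Position 3: Bakule has a, Patasa has o, Nesolu has a. Bakule preserves a here (none of its changes turn any other segment into a), so the proto-segment is *a.
Verify the candidate proto-form against each daughter:
Bakule: *wuada > wuaza > woaza  (by unconditioned shift, vowel merger)
Patasa: start from *wuada.
  rule 1 (intervocalic lenition): wuada → wuaza
  rule 2 (vowel merger): wuaza → wuozo
  rule 3: no change — wuozo
  ⇒ Patasa wuozo
Nesolu: start from *wuada.
  rule 1: no change — wuada
  rule 2 (vowel merger): wuada → woada
  rule 3 (unconditioned shift): woada → voada
  ⇒ Nesolu voada
Only *wuada yields all of Bakule woaza, Patasa wuozo, Nesolu voada.

*wuada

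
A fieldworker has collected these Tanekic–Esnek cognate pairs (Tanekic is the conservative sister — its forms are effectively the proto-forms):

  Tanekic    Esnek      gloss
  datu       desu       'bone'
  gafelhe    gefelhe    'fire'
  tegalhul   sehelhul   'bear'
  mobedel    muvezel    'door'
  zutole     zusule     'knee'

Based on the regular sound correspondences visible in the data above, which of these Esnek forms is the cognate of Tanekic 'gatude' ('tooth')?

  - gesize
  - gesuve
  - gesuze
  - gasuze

gesuze

datu ~ desu, tegalhul ~ sehelhul — Tanekic a corresponds to Esnek e after a consonant, before a consonant other than r, m, n, p, b, f, v.
datu ~ desu — Tanekic t corresponds to Esnek s between vowels (before a back vowel).
mobedel ~ muvezel — Tanekic d corresponds to Esnek z between vowels (before a front vowel).
Applying these to Tanekic 'gatude':
  gatude → getude   (a→e after a consonant, before a consonant other than r, m, n, p, b, f, v)
  getude → gesude   (t→s between vowels (before a back vowel))
  gesude → gesuze   (d→z between vowels (before a front vowel))
So the Esnek cognate is 'gesuze'.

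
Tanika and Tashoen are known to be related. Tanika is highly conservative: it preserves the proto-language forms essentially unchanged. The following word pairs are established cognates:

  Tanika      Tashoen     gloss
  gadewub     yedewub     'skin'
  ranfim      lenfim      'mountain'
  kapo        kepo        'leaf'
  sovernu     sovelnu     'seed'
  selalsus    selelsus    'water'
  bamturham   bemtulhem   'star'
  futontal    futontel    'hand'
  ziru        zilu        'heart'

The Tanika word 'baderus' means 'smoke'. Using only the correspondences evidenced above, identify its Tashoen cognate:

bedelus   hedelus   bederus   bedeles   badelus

bedelus

gadewub ~ yedewub, selalsus ~ selelsus — Tanika a corresponds to Tashoen e after a consonant, before a consonant other than r, m, n, p, b, f, v.
ziru ~ zilu — Tanika r corresponds to Tashoen l between vowels (before a back vowel).
Applying these to Tanika 'baderus':
  baderus → bederus   (a→e after a consonant, before a consonant other than r, m, n, p, b, f, v)
  bederus → bedelus   (r→l between vowels (before a back vowel))
So the Tashoen cognate is 'bedelus'.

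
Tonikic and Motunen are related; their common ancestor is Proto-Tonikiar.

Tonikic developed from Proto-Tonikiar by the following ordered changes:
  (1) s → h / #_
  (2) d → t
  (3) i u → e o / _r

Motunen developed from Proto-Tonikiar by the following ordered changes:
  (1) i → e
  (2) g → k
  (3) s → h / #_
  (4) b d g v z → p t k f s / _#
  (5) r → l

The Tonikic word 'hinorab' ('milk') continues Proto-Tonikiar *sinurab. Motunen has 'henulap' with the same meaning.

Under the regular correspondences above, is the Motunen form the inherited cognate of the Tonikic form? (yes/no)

Derive the expected Motunen reflex of *sinurab:
Motunen: start from *sinurab.
  rule 1 (vowel merger): sinurab → senurab
  rule 2: no change — senurab
  rule 3 (debuccalisation): senurab → henurab
  rule 4 (final devoicing): henurab → henurap
  rule 5 (unconditioned shift): henurap → henulap
  ⇒ Motunen henulap
Motunen 'henulap' matches the regular reflex exactly, so the pair is cognate.

yes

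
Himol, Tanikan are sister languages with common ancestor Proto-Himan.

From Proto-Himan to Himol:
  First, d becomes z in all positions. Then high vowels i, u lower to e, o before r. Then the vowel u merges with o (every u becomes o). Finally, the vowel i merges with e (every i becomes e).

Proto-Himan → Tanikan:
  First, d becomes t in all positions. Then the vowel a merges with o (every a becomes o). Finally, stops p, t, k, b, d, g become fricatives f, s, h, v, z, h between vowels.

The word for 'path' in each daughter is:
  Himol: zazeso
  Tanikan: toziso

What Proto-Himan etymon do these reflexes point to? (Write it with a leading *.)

Position 2: Himol has a, Tanikan has o. Himol preserves a here (none of its changes turn any other segment into a), so the proto-segment is *a.
Position 1: Himol has z, Tanikan has t. Taking the neighbouring segments as reconstructed: Himol z could go back to *d or *z; Tanikan t could go back to *t or *d — the one source consistent with every daughter is *d.
Position 4: Himol has e, Tanikan has i. Tanikan preserves i here (none of its changes turn any other segment into i), so the proto-segment is *i.
This points to *daziso. Verify forward in each daughter:
Himol: *daziso > zaziso > zazeso  (by unconditioned shift, vowel merger)
Tanikan: start from *daziso.
  rule 1 (unconditioned shift): daziso → taziso
  rule 2 (vowel merger): taziso → toziso
  rule 3: no change — toziso
  ⇒ Tanikan toziso
Only *daziso yields all of Himol zazeso, Tanikan toziso.

*daziso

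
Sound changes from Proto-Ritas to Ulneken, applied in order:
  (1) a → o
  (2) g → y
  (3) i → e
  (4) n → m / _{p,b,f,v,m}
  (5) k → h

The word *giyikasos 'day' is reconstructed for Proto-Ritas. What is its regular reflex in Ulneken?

yeyehosos

Ulneken: start from *giyikasos.
  rule 1 (vowel merger): giyikasos → giyikosos
  rule 2 (unconditioned shift): giyikosos → yiyikosos
  rule 3 (vowel merger): yiyikosos → yeyekosos
  rule 4: no change — yeyekosos
  rule 5 (unconditioned shift): yeyekosos → yeyehosos
  ⇒ Ulneken yeyehosos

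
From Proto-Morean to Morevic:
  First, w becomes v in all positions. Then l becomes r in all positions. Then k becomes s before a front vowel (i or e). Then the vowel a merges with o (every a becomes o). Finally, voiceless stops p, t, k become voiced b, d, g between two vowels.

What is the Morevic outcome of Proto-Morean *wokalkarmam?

Morevic: *wokalkarmam
  wokalkarmam → vokalkarmam   [unconditioned shift]
  vokalkarmam → vokarkarmam   [unconditioned shift]
  vokarkarmam (rule 3 does not apply)
  vokarkarmam → vokorkormom   [vowel merger]
  vokorkormom → vogorkormom   [intervocalic voicing]
  giving Morevic vogorkormom.

vogorkormom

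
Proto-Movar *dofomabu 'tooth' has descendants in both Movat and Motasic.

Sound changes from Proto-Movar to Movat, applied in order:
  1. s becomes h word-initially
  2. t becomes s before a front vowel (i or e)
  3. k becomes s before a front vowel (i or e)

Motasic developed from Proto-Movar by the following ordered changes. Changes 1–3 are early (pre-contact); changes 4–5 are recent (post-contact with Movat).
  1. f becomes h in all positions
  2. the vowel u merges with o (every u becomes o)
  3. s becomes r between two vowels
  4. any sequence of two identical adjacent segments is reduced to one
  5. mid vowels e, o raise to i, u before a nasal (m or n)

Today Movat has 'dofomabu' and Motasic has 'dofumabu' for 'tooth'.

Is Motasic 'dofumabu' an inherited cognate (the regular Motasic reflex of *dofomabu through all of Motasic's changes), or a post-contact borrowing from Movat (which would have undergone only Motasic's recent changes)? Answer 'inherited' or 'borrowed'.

borrowed

If inherited, *dofomabu would pass through all of Motasic's changes:
Motasic: *dofomabu
  dofomabu → dohomabu   [unconditioned shift]
  dohomabu → dohomabo   [vowel merger]
  dohomabo (rule 3 does not apply)
  dohomabo (rule 4 does not apply)
  dohomabo → dohumabo   [pre-nasal raising]
  giving Motasic dohumabo.
If borrowed from Movat 'dofomabu' after the early changes, it would undergo only the recent ones:
  rule 4 (degemination): no change (dofomabu)
  rule 5 (pre-nasal raising): dofomabu → dofumabu
  ⇒ as a loan: dofumabu
Motasic 'dofumabu' matches the loan outcome 'dofumabu', not the inherited 'dohumabo' — it skipped the early Motasic changes, so it was borrowed from Movat.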